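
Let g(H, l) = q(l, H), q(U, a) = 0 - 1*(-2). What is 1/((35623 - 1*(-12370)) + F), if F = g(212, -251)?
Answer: 1/47995 ≈ 2.0835e-5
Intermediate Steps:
q(U, a) = 2 (q(U, a) = 0 + 2 = 2)
g(H, l) = 2
F = 2
1/((35623 - 1*(-12370)) + F) = 1/((35623 - 1*(-12370)) + 2) = 1/((35623 + 12370) + 2) = 1/(47993 + 2) = 1/47995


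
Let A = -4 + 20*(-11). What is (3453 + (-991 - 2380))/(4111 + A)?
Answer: 82/3887 ≈ 0.021096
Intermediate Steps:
A = -224 (A = -4 - 220 = -224)
(3453 + (-991 - 2380))/(4111 + A) = (3453 + (-991 - 2380))/(4111 - 224) = (3453 - 3371)/3887 = 82*(1/3887) = 82/3887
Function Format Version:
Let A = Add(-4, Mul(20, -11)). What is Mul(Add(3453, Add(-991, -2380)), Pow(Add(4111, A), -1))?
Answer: Rational(82, 3887) ≈ 0.021096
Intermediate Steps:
A = -224 (A = Add(-4, -220) = -224)
Mul(Add(3453, Add(-991, -2380)), Pow(Add(4111, A), -1)) = Mul(Add(3453, Add(-991, -2380)), Pow(Add(4111, -224), -1)) = Mul(Add(3453, -3371), Pow(3887, -1)) = Mul(82, Rational(1, 3887)) = Rational(82, 3887)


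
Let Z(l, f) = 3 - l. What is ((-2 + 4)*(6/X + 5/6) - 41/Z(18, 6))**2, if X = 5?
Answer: 1156/25 ≈ 46.240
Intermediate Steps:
((-2 + 4)*(6/X + 5/6) - 41/Z(18, 6))**2 = ((-2 + 4)*(6/5 + 5/6) - 41/(3 - 1*18))**2 = (2*(6*(1/5) + 5*(1/6)) - 41/(3 - 18))**2 = (2*(6/5 + 5/6) - 41/(-15))**2 = (2*(61/30) - 41*(-1/15))**2 = (61/15 + 41/15)**2 = (34/5)**2 = 1156/25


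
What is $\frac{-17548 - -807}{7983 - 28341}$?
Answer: $\frac{16741}{20358} \approx 0.82233$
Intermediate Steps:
$\frac{-17548 - -807}{7983 - 28341} = \frac{-17548 + \left(-17970 + 18777\right)}{-20358} = \left(-17548 + 807\right) \left(- \frac{1}{20358}\right) = \left(-16741\right) \left(- \frac{1}{20358}\right) = \frac{16741}{20358}$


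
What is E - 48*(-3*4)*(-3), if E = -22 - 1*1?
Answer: -1751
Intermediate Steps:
E = -23 (E = -22 - 1 = -23)
E - 48*(-3*4)*(-3) = -23 - 48*(-3*4)*(-3) = -23 - (-576)*(-3) = -23 - 48*36 = -23 - 1728 = -1751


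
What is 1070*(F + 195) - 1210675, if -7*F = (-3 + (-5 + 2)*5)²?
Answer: -7360855/7 ≈ -1.0516e+6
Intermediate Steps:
F = -324/7 (F = -(-3 + (-5 + 2)*5)²/7 = -(-3 - 3*5)²/7 = -(-3 - 15)²/7 = -⅐*(-18)² = -⅐*324 = -324/7 ≈ -46.286)
1070*(F + 195) - 1210675 = 1070*(-324/7 + 195) - 1210675 = 1070*(1041/7) - 1210675 = 1113870/7 - 1210675 = -7360855/7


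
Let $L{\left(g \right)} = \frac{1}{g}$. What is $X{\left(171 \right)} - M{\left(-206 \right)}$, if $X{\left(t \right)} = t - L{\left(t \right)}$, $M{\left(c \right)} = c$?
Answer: $\frac{64466}{171} \approx 376.99$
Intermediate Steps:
$X{\left(t \right)} = t - \frac{1}{t}$
$X{\left(171 \right)} - M{\left(-206 \right)} = \left(171 - \frac{1}{171}\right) - -206 = \left(171 - \frac{1}{171}\right) + 206 = \frac{29240}{171} + 206 = \frac{64466}{171}$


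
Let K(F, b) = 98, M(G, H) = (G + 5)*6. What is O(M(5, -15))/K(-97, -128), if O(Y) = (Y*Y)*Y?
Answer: 108000/49 ≈ 2204.1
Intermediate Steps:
M(G, H) = 30 + 6*G (M(G, H) = (5 + G)*6 = 30 + 6*G)
O(Y) = Y³ (O(Y) = Y²*Y = Y³)
O(M(5, -15))/K(-97, -128) = (30 + 6*5)³/98 = (30 + 30)³*(1/98) = 60³*(1/98) = 216000*(1/98) = 108000/49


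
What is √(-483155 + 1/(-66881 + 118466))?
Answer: I*√1285681361518290/51585 ≈ 695.09*I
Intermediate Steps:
√(-483155 + 1/(-66881 + 118466)) = √(-483155 + 1/51585) = √(-24923550674/51585) = I*√1285681361518290/51585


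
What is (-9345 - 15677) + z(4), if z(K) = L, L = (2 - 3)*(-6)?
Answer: -25016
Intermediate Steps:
L = 6 (L = -1*(-6) = 6)
z(K) = 6
(-9345 - 15677) + z(4) = (-9345 - 15677) + 6 = -25022 + 6 = -25016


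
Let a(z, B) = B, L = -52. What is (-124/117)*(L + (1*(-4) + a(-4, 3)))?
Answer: 6572/117 ≈ 56.171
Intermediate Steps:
(-124/117)*(L + (1*(-4) + a(-4, 3))) = (-124/117)*(-52 + (1*(-4) + 3)) = (-124*1/117)*(-52 + (-4 + 3)) = -124*(-52 - 1)/117 = -124/117*(-53) = 6572/117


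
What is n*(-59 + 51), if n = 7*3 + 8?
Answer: -232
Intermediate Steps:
n = 29 (n = 21 + 8 = 29)
n*(-59 + 51) = 29*(-59 + 51) = 29*(-8) = -232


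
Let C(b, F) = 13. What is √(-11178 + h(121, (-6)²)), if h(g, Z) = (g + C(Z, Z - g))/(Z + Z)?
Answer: I*√402341/6 ≈ 105.72*I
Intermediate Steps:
h(g, Z) = (13 + g)/(2*Z) (h(g, Z) = (g + 13)/(Z + Z) = (13 + g)/((2*Z)) = (13 + g)*(1/(2*Z)) = (13 + g)/(2*Z))
√(-11178 + h(121, (-6)²)) = √(-11178 + (13 + 121)/(2*((-6)²))) = √(-11178 + (½)*134/36) = √(-11178 + (½)*(1/36)*134) = √(-11178 + 67/36) = √(-402341/36) = I*√402341/6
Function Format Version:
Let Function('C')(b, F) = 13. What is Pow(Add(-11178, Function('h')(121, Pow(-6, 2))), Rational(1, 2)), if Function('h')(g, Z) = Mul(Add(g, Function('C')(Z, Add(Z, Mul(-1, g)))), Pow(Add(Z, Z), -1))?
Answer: Mul(Rational(1, 6), I, Pow(402341, Rational(1, 2))) ≈ Mul(105.72, I)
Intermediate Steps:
Function('h')(g, Z) = Mul(Rational(1, 2), Pow(Z, -1), Add(13, g)) (Function('h')(g, Z) = Mul(Add(g, 13), Pow(Add(Z, Z), -1)) = Mul(Add(13, g), Pow(Mul(2, Z), -1)) = Mul(Add(13, g), Mul(Rational(1, 2), Pow(Z, -1))) = Mul(Rational(1, 2), Pow(Z, -1), Add(13, g)))
Pow(Add(-11178, Function('h')(121, Pow(-6, 2))), Rational(1, 2)) = Pow(Add(-11178, Mul(Rational(1, 2), Pow(Pow(-6, 2), -1), Add(13, 121))), Rational(1, 2)) = Pow(Add(-11178, Mul(Rational(1, 2), Pow(36, -1), 134)), Rational(1, 2)) = Pow(Add(-11178, Mul(Rational(1, 2), Rational(1, 36), 134)), Rational(1, 2)) = Pow(Add(-11178, Rational(67, 36)), Rational(1, 2)) = Pow(Rational(-402341, 36), Rational(1, 2)) = Mul(Rational(1, 6), I, Pow(402341, Rational(1, 2)))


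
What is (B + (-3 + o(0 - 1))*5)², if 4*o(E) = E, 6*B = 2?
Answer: 36481/144 ≈ 253.34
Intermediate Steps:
B = ⅓ (B = (⅙)*2 = ⅓ ≈ 0.33333)
o(E) = E/4
(B + (-3 + o(0 - 1))*5)² = (⅓ + (-3 + (0 - 1)/4)*5)² = (⅓ + (-3 + (¼)*(-1))*5)² = (⅓ + (-3 - ¼)*5)² = (⅓ - 13/4*5)² = (⅓ - 65/4)² = (-191/12)² = 36481/144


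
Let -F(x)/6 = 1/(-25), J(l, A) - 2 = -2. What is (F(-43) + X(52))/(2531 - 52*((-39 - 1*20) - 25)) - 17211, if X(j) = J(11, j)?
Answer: -2968467219/172475 ≈ -17211.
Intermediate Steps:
J(l, A) = 0 (J(l, A) = 2 - 2 = 0)
F(x) = 6/25 (F(x) = -6/(-25) = -6*(-1/25) = 6/25)
X(j) = 0
(F(-43) + X(52))/(2531 - 52*((-39 - 1*20) - 25)) - 17211 = (6/25 + 0)/(2531 - 52*((-39 - 1*20) - 25)) - 17211 = 6/(25*(2531 - 52*((-39 - 20) - 25))) - 17211 = 6/(25*(2531 - 52*(-59 - 25))) - 17211 = 6/(25*(2531 - 52*(-84))) - 17211 = 6/(25*(2531 + 4368)) - 17211 = (6/25)/6899 - 17211 = (6/25)*(1/6899) - 17211 = 6/172475 - 17211 = -2968467219/172475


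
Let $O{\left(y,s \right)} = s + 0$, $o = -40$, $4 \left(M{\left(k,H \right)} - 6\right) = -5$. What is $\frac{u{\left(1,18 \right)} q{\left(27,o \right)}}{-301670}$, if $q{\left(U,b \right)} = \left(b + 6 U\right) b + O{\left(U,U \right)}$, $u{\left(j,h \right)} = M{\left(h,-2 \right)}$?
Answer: $\frac{92207}{1206680} \approx 0.076414$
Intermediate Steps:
$M{\left(k,H \right)} = \frac{19}{4}$ ($M{\left(k,H \right)} = 6 + \frac{1}{4} \left(-5\right) = 6 - \frac{5}{4} = \frac{19}{4}$)
$u{\left(j,h \right)} = \frac{19}{4}$
$O{\left(y,s \right)} = s$
$q{\left(U,b \right)} = U + b \left(b + 6 U\right)$ ($q{\left(U,b \right)} = \left(b + 6 U\right) b + U = b \left(b + 6 U\right) + U = U + b \left(b + 6 U\right)$)
$\frac{u{\left(1,18 \right)} q{\left(27,o \right)}}{-301670} = \frac{\frac{19}{4} \left(27 + \left(-40\right)^{2} + 6 \cdot 27 \left(-40\right)\right)}{-301670} = \frac{19 \left(27 + 1600 - 6480\right)}{4} \left(- \frac{1}{301670}\right) = \frac{19}{4} \left(-4853\right) \left(- \frac{1}{301670}\right) = \left(- \frac{92207}{4}\right) \left(- \frac{1}{301670}\right) = \frac{92207}{1206680}$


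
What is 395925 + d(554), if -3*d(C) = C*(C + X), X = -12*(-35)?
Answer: 648179/3 ≈ 2.1606e+5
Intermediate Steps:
X = 420
d(C) = -C*(420 + C)/3 (d(C) = -C*(C + 420)/3 = -C*(420 + C)/3)
395925 + d(554) = 395925 - ⅓*554*(420 + 554) = 395925 - ⅓*554*974 = 395925 - 539596/3 = 648179/3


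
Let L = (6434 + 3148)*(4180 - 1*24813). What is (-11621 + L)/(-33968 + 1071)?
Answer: 197717027/32897 ≈ 6010.2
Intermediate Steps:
L = -197705406 (L = 9582*(4180 - 24813) = 9582*(-20633) = -197705406)
(-11621 + L)/(-33968 + 1071) = (-11621 - 197705406)/(-33968 + 1071) = -197717027/(-32897) = -197717027*(-1/32897) = 197717027/32897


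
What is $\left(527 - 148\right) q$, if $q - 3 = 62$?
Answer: $24635$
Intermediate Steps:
$q = 65$ ($q = 3 + 62 = 65$)
$\left(527 - 148\right) q = \left(527 - 148\right) 65 = 379 \cdot 65 = 24635$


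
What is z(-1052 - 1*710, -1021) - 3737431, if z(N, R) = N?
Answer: -3739193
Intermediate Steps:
z(-1052 - 1*710, -1021) - 3737431 = (-1052 - 1*710) - 3737431 = (-1052 - 710) - 3737431 = -1762 - 3737431 = -3739193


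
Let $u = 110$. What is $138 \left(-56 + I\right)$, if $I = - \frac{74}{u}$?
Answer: $- \frac{430146}{55} \approx -7820.8$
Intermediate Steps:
$I = - \frac{37}{55}$ ($I = - \frac{74}{110} = \left(-74\right) \frac{1}{110} = - \frac{37}{55} \approx -0.67273$)
$138 \left(-56 + I\right) = 138 \left(-56 - \frac{37}{55}\right) = 138 \left(- \frac{3117}{55}\right) = - \frac{430146}{55}$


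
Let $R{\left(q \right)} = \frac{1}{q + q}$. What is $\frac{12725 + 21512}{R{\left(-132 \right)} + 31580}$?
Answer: $\frac{1291224}{1191017} \approx 1.0841$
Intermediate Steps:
$R{\left(q \right)} = \frac{1}{2 q}$
$\frac{12725 + 21512}{R{\left(-132 \right)} + 31580} = \frac{12725 + 21512}{\frac{1}{2 \left(-132\right)} + 31580} = \frac{34237}{\frac{1}{2} \left(- \frac{1}{132}\right) + 31580} = \frac{34237}{- \frac{1}{264} + 31580} = \frac{34237}{\frac{8337119}{264}} = 34237 \cdot \frac{264}{8337119} = \frac{1291224}{1191017}$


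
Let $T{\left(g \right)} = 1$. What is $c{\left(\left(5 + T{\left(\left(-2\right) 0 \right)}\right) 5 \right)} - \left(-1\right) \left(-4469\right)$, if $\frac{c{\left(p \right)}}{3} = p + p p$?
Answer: $-1679$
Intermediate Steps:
$c{\left(p \right)} = 3 p + 3 p^{2}$ ($c{\left(p \right)} = 3 \left(p + p p\right) = 3 \left(p + p^{2}\right) = 3 p + 3 p^{2}$)
$c{\left(\left(5 + T{\left(\left(-2\right) 0 \right)}\right) 5 \right)} - \left(-1\right) \left(-4469\right) = 3 \left(5 + 1\right) 5 \left(1 + \left(5 + 1\right) 5\right) - \left(-1\right) \left(-4469\right) = 3 \cdot 6 \cdot 5 \left(1 + 6 \cdot 5\right) - 4469 = 3 \cdot 30 \left(1 + 30\right) - 4469 = 3 \cdot 30 \cdot 31 - 4469 = 2790 - 4469 = -1679$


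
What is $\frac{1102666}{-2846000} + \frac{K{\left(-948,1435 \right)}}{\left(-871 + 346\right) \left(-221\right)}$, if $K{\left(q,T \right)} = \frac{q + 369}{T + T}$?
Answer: $- \frac{244786885893}{631796347000} \approx -0.38745$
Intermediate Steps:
$K{\left(q,T \right)} = \frac{369 + q}{2 T}$
$\frac{1102666}{-2846000} + \frac{K{\left(-948,1435 \right)}}{\left(-871 + 346\right) \left(-221\right)} = \frac{1102666}{-2846000} + \frac{\frac{1}{2} \cdot \frac{1}{1435} \left(369 - 948\right)}{\left(-871 + 346\right) \left(-221\right)} = 1102666 \left(- \frac{1}{2846000}\right) + \frac{\frac{1}{2} \cdot \frac{1}{1435} \left(-579\right)}{\left(-525\right) \left(-221\right)} = - \frac{551333}{1423000} - \frac{579}{2870 \cdot 116025} = - \frac{551333}{1423000} - \frac{193}{110997250} = - \frac{244786885893}{631796347000}$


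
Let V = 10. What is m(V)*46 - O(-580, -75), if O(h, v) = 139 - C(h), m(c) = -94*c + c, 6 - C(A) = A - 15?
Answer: -42318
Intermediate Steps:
C(A) = 21 - A (C(A) = 6 - (A - 15) = 6 - (-15 + A) = 6 + (15 - A) = 21 - A)
m(c) = -93*c
O(h, v) = 118 + h (O(h, v) = 139 - (21 - h) = 139 + (-21 + h) = 118 + h)
m(V)*46 - O(-580, -75) = -93*10*46 - (118 - 580) = -930*46 - 1*(-462) = -42780 + 462 = -42318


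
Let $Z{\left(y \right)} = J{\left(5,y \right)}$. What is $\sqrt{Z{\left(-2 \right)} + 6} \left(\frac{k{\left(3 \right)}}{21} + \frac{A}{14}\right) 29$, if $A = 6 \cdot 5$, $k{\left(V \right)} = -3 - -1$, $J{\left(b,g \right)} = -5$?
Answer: $\frac{1247}{21} \approx 59.381$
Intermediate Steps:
$Z{\left(y \right)} = -5$
$k{\left(V \right)} = -2$ ($k{\left(V \right)} = -3 + 1 = -2$)
$A = 30$
$\sqrt{Z{\left(-2 \right)} + 6} \left(\frac{k{\left(3 \right)}}{21} + \frac{A}{14}\right) 29 = \sqrt{-5 + 6} \left(- \frac{2}{21} + \frac{30}{14}\right) 29 = \sqrt{1} \left(\left(-2\right) \frac{1}{21} + 30 \cdot \frac{1}{14}\right) 29 = 1 \left(- \frac{2}{21} + \frac{15}{7}\right) 29 = 1 \cdot \frac{43}{21} \cdot 29 = \frac{43}{21} \cdot 29 = \frac{1247}{21}$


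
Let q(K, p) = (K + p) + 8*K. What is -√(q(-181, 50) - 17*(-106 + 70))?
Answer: -I*√967 ≈ -31.097*I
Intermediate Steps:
q(K, p) = p + 9*K
-√(q(-181, 50) - 17*(-106 + 70)) = -√((50 + 9*(-181)) - 17*(-106 + 70)) = -√((50 - 1629) - 17*(-36)) = -√(-1579 + 612) = -√(-967) = -I*√967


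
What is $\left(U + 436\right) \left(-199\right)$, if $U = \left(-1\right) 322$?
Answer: $-22686$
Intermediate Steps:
$U = -322$
$\left(U + 436\right) \left(-199\right) = \left(-322 + 436\right) \left(-199\right) = 114 \left(-199\right) = -22686$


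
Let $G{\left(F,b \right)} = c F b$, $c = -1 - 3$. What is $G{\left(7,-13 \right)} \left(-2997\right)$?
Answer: $-1090908$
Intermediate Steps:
$c = -4$
$G{\left(F,b \right)} = - 4 F b$
$G{\left(7,-13 \right)} \left(-2997\right) = \left(-4\right) 7 \left(-13\right) \left(-2997\right) = 364 \left(-2997\right) = -1090908$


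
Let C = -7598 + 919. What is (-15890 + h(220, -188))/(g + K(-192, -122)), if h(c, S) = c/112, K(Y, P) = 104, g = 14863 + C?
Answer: -444865/232064 ≈ -1.9170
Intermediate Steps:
C = -6679
g = 8184 (g = 14863 - 6679 = 8184)
h(c, S) = c/112 (h(c, S) = c*(1/112) = c/112)
(-15890 + h(220, -188))/(g + K(-192, -122)) = (-15890 + (1/112)*220)/(8184 + 104) = (-15890 + 55/28)/8288 = -444865/28*1/8288 = -444865/232064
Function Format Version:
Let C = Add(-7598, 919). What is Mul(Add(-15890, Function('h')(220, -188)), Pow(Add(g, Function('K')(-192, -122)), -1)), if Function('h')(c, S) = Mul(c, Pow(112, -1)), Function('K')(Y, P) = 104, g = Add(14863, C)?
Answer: Rational(-444865, 232064) ≈ -1.9170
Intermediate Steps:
C = -6679
g = 8184 (g = Add(14863, -6679) = 8184)
Function('h')(c, S) = Mul(Rational(1, 112), c) (Function('h')(c, S) = Mul(c, Rational(1, 112)) = Mul(Rational(1, 112), c))
Mul(Add(-15890, Function('h')(220, -188)), Pow(Add(g, Function('K')(-192, -122)), -1)) = Mul(Add(-15890, Mul(Rational(1, 112), 220)), Pow(Add(8184, 104), -1)) = Mul(Add(-15890, Rational(55, 28)), Pow(8288, -1)) = Mul(Rational(-444865, 28), Rational(1, 8288)) = Rational(-444865, 232064)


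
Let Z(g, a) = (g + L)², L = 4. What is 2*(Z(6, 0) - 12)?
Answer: 176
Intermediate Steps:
Z(g, a) = (4 + g)² (Z(g, a) = (g + 4)² = (4 + g)²)
2*(Z(6, 0) - 12) = 2*((4 + 6)² - 12) = 2*(10² - 12) = 2*(100 - 12) = 2*88 = 176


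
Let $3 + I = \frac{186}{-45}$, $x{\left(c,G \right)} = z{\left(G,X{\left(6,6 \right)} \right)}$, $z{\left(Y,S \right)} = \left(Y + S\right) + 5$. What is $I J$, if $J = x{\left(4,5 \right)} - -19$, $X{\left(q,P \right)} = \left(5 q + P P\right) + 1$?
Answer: $- \frac{3424}{5} \approx -684.8$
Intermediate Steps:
$X{\left(q,P \right)} = 1 + P^{2} + 5 q$ ($X{\left(q,P \right)} = \left(5 q + P^{2}\right) + 1 = \left(P^{2} + 5 q\right) + 1 = 1 + P^{2} + 5 q$)
$z{\left(Y,S \right)} = 5 + S + Y$ ($z{\left(Y,S \right)} = \left(S + Y\right) + 5 = 5 + S + Y$)
$x{\left(c,G \right)} = 72 + G$ ($x{\left(c,G \right)} = 5 + \left(1 + 6^{2} + 5 \cdot 6\right) + G = 5 + \left(1 + 36 + 30\right) + G = 5 + 67 + G = 72 + G$)
$I = - \frac{107}{15}$ ($I = -3 + \frac{186}{-45} = -3 + 186 \left(- \frac{1}{45}\right) = -3 - \frac{62}{15} = - \frac{107}{15} \approx -7.1333$)
$J = 96$ ($J = \left(72 + 5\right) - -19 = 77 + 19 = 96$)
$I J = \left(- \frac{107}{15}\right) 96 = - \frac{3424}{5}$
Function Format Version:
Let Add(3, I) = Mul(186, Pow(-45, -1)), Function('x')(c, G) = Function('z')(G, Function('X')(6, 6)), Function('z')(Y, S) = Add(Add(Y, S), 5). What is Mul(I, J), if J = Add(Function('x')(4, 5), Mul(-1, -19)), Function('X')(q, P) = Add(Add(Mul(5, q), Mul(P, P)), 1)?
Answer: Rational(-3424, 5) ≈ -684.80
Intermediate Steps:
Function('X')(q, P) = Add(1, Pow(P, 2), Mul(5, q)) (Function('X')(q, P) = Add(Add(Mul(5, q), Pow(P, 2)), 1) = Add(Add(Pow(P, 2), Mul(5, q)), 1) = Add(1, Pow(P, 2), Mul(5, q)))
Function('z')(Y, S) = Add(5, S, Y) (Function('z')(Y, S) = Add(Add(S, Y), 5) = Add(5, S, Y))
Function('x')(c, G) = Add(72, G) (Function('x')(c, G) = Add(5, Add(1, Pow(6, 2), Mul(5, 6)), G) = Add(5, Add(1, 36, 30), G) = Add(5, 67, G) = Add(72, G))
I = Rational(-107, 15) (I = Add(-3, Mul(186, Pow(-45, -1))) = Add(-3, Mul(186, Rational(-1, 45))) = Add(-3, Rational(-62, 15)) = Rational(-107, 15) ≈ -7.1333)
J = 96 (J = Add(Add(72, 5), Mul(-1, -19)) = Add(77, 19) = 96)
Mul(I, J) = Mul(Rational(-107, 15), 96) = Rational(-3424, 5)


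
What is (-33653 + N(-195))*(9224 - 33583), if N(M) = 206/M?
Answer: 159856936219/195 ≈ 8.1978e+8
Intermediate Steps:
(-33653 + N(-195))*(9224 - 33583) = (-33653 + 206/(-195))*(9224 - 33583) = (-33653 + 206*(-1/195))*(-24359) = (-33653 - 206/195)*(-24359) = -6562541/195*(-24359) = 159856936219/195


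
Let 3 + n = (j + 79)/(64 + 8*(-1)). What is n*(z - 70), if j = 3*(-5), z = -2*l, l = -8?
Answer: 702/7 ≈ 100.29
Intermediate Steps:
z = 16 (z = -2*(-8) = 16)
j = -15
n = -13/7 (n = -3 + (-15 + 79)/(64 + 8*(-1)) = -3 + 64/(64 - 8) = -3 + 64/56 = -3 + 64*(1/56) = -3 + 8/7 = -13/7 ≈ -1.8571)
n*(z - 70) = -13*(16 - 70)/7 = -13/7*(-54) = 702/7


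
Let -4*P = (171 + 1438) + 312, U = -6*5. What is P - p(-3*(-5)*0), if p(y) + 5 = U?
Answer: -1781/4 ≈ -445.25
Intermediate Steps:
U = -30
p(y) = -35 (p(y) = -5 - 30 = -35)
P = -1921/4 (P = -((171 + 1438) + 312)/4 = -(1609 + 312)/4 = -¼*1921 = -1921/4 ≈ -480.25)
P - p(-3*(-5)*0) = -1921/4 - 1*(-35) = -1921/4 + 35 = -1781/4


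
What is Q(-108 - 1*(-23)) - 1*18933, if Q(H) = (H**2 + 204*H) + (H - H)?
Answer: -29048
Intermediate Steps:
Q(H) = H**2 + 204*H (Q(H) = (H**2 + 204*H) + 0 = H**2 + 204*H)
Q(-108 - 1*(-23)) - 1*18933 = (-108 - 1*(-23))*(204 + (-108 - 1*(-23))) - 1*18933 = (-108 + 23)*(204 + (-108 + 23)) - 18933 = -85*(204 - 85) - 18933 = -85*119 - 18933 = -10115 - 18933 = -29048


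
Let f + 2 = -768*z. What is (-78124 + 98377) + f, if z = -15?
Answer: 31771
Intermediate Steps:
f = 11518 (f = -2 - 768*(-15) = -2 + 11520 = 11518)
(-78124 + 98377) + f = (-78124 + 98377) + 11518 = 20253 + 11518 = 31771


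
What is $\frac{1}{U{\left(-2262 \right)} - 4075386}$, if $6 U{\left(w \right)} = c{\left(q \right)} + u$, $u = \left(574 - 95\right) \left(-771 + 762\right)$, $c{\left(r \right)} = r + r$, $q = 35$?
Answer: $- \frac{6}{24456557} \approx -2.4533 \cdot 10^{-7}$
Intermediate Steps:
$c{\left(r \right)} = 2 r$
$u = -4311$ ($u = 479 \left(-9\right) = -4311$)
$U{\left(w \right)} = - \frac{4241}{6}$ ($U{\left(w \right)} = \frac{2 \cdot 35 - 4311}{6} = \frac{70 - 4311}{6} = \frac{1}{6} \left(-4241\right) = - \frac{4241}{6}$)
$\frac{1}{U{\left(-2262 \right)} - 4075386} = \frac{1}{- \frac{4241}{6} - 4075386} = \frac{1}{- \frac{24456557}{6}} = - \frac{6}{24456557}$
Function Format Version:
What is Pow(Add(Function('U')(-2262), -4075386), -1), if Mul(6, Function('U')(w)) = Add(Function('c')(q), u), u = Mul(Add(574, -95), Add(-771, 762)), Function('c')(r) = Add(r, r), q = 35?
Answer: Rational(-6, 24456557) ≈ -2.4533e-7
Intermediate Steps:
Function('c')(r) = Mul(2, r)
u = -4311 (u = Mul(479, -9) = -4311)
Function('U')(w) = Rational(-4241, 6) (Function('U')(w) = Mul(Rational(1, 6), Add(Mul(2, 35), -4311)) = Mul(Rational(1, 6), Add(70, -4311)) = Mul(Rational(1, 6), -4241) = Rational(-4241, 6))
Pow(Add(Function('U')(-2262), -4075386), -1) = Pow(Add(Rational(-4241, 6), -4075386), -1) = Pow(Rational(-24456557, 6), -1) = Rational(-6, 24456557)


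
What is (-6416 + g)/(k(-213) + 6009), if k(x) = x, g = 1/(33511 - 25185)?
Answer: -53419615/48257496 ≈ -1.1070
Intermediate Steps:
g = 1/8326 ≈ 0.00012011
(-6416 + g)/(k(-213) + 6009) = (-6416 + 1/8326)/(-213 + 6009) = -53419615/8326/5796 = -53419615/8326*1/5796 = -53419615/48257496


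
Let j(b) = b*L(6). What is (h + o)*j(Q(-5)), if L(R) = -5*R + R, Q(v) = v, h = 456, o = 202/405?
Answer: 1479056/27 ≈ 54780.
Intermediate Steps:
o = 202/405 (o = 202*(1/405) = 202/405 ≈ 0.49877)
L(R) = -4*R
j(b) = -24*b (j(b) = b*(-4*6) = b*(-24) = -24*b)
(h + o)*j(Q(-5)) = (456 + 202/405)*(-24*(-5)) = (184882/405)*120 = 1479056/27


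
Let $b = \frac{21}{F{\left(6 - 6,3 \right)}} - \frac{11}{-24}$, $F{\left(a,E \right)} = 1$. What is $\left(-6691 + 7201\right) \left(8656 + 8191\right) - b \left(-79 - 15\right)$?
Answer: $\frac{103127845}{12} \approx 8.594 \cdot 10^{6}$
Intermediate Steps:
$b = \frac{515}{24}$ ($b = \frac{21}{1} - \frac{11}{-24} = 21 \cdot 1 - - \frac{11}{24} = 21 + \frac{11}{24} = \frac{515}{24} \approx 21.458$)
$\left(-6691 + 7201\right) \left(8656 + 8191\right) - b \left(-79 - 15\right) = \left(-6691 + 7201\right) \left(8656 + 8191\right) - \frac{515 \left(-79 - 15\right)}{24} = 510 \cdot 16847 - \frac{515}{24} \left(-94\right) = 8591970 - - \frac{24205}{12} = 8591970 + \frac{24205}{12} = \frac{103127845}{12}$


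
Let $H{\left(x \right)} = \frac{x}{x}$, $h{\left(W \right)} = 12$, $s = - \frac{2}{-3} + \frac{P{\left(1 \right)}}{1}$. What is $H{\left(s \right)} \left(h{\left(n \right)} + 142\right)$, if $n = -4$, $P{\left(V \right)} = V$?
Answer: $154$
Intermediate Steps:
$s = \frac{5}{3}$ ($s = - \frac{2}{-3} + 1 \cdot 1^{-1} = \left(-2\right) \left(- \frac{1}{3}\right) + 1 \cdot 1 = \frac{2}{3} + 1 = \frac{5}{3} \approx 1.6667$)
$H{\left(x \right)} = 1$
$H{\left(s \right)} \left(h{\left(n \right)} + 142\right) = 1 \left(12 + 142\right) = 1 \cdot 154 = 154$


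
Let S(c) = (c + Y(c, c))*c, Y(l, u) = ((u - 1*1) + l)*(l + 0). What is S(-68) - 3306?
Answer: -632170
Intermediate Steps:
Y(l, u) = l*(-1 + l + u) (Y(l, u) = ((u - 1) + l)*l = ((-1 + u) + l)*l = (-1 + l + u)*l = l*(-1 + l + u))
S(c) = c*(c + c*(-1 + 2*c)) (S(c) = (c + c*(-1 + c + c))*c = (c + c*(-1 + 2*c))*c = c*(c + c*(-1 + 2*c)))
S(-68) - 3306 = 2*(-68)**3 - 3306 = 2*(-314432) - 3306 = -628864 - 3306 = -632170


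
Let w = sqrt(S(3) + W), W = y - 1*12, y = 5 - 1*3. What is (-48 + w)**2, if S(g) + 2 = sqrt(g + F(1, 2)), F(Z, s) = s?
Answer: (48 - sqrt(-12 + sqrt(5)))**2 ≈ 2294.2 - 299.97*I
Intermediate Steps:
y = 2 (y = 5 - 3 = 2)
W = -10 (W = 2 - 1*12 = 2 - 12 = -10)
S(g) = -2 + sqrt(2 + g) (S(g) = -2 + sqrt(g + 2) = -2 + sqrt(2 + g))
w = sqrt(-12 + sqrt(5)) (w = sqrt((-2 + sqrt(2 + 3)) - 10) = sqrt((-2 + sqrt(5)) - 10) = sqrt(-12 + sqrt(5)) ≈ 3.1247*I)
(-48 + w)**2 = (-48 + sqrt(-12 + sqrt(5)))**2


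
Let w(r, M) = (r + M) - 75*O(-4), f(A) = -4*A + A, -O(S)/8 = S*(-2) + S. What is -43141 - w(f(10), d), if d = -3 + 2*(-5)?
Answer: -45498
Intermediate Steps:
O(S) = 8*S (O(S) = -8*(S*(-2) + S) = -8*(-2*S + S) = -(-8)*S = 8*S)
d = -13 (d = -3 - 10 = -13)
f(A) = -3*A
w(r, M) = 2400 + M + r (w(r, M) = (r + M) - 600*(-4) = (M + r) - 75*(-32) = (M + r) + 2400 = 2400 + M + r)
-43141 - w(f(10), d) = -43141 - (2400 - 13 - 3*10) = -43141 - (2400 - 13 - 30) = -43141 - 1*2357 = -43141 - 2357 = -45498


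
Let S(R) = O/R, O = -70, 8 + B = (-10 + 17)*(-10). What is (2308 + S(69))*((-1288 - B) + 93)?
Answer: -177806294/69 ≈ -2.5769e+6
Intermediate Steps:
B = -78 (B = -8 + (-10 + 17)*(-10) = -8 + 7*(-10) = -8 - 70 = -78)
S(R) = -70/R
(2308 + S(69))*((-1288 - B) + 93) = (2308 - 70/69)*((-1288 - 1*(-78)) + 93) = (2308 - 70*1/69)*((-1288 + 78) + 93) = (2308 - 70/69)*(-1210 + 93) = (159182/69)*(-1117) = -177806294/69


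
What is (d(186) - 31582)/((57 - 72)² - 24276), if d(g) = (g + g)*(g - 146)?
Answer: 16702/24051 ≈ 0.69444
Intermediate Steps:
d(g) = 2*g*(-146 + g) (d(g) = (2*g)*(-146 + g) = 2*g*(-146 + g))
(d(186) - 31582)/((57 - 72)² - 24276) = (2*186*(-146 + 186) - 31582)/((57 - 72)² - 24276) = (2*186*40 - 31582)/((-15)² - 24276) = (14880 - 31582)/(225 - 24276) = -16702/(-24051) = -16702*(-1/24051) = 16702/24051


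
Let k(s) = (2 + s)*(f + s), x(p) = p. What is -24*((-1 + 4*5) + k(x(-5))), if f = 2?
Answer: -672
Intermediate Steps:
k(s) = (2 + s)² (k(s) = (2 + s)*(2 + s) = (2 + s)²)
-24*((-1 + 4*5) + k(x(-5))) = -24*((-1 + 4*5) + (4 + (-5)² + 4*(-5))) = -24*((-1 + 20) + (4 + 25 - 20)) = -24*(19 + 9) = -24*28 = -672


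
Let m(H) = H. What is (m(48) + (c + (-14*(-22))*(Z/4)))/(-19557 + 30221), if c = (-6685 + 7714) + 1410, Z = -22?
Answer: 793/10664 ≈ 0.074362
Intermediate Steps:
c = 2439 (c = 1029 + 1410 = 2439)
(m(48) + (c + (-14*(-22))*(Z/4)))/(-19557 + 30221) = (48 + (2439 + (-14*(-22))*(-22/4)))/(-19557 + 30221) = (48 + (2439 + 308*(-22*1/4)))/10664 = (48 + (2439 + 308*(-11/2)))*(1/10664) = (48 + (2439 - 1694))*(1/10664) = (48 + 745)*(1/10664) = 793*(1/10664) = 793/10664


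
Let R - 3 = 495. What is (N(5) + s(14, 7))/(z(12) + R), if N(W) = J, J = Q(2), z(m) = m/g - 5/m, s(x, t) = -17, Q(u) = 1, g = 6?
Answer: -192/5995 ≈ -0.032027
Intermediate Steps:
z(m) = -5/m + m/6 (z(m) = m/6 - 5/m = -5/m + m/6)
R = 498 (R = 3 + 495 = 498)
J = 1
N(W) = 1
(N(5) + s(14, 7))/(z(12) + R) = (1 - 17)/((-5/12 + (⅙)*12) + 498) = -16/((-5*1/12 + 2) + 498) = -16/((-5/12 + 2) + 498) = -16/(19/12 + 498) = -16/5995/12 = -16*12/5995 = -192/5995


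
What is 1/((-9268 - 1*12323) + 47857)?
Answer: 1/26266 ≈ 3.8072e-5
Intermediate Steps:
1/((-9268 - 1*12323) + 47857) = 1/((-9268 - 12323) + 47857) = 1/(-21591 + 47857) = 1/26266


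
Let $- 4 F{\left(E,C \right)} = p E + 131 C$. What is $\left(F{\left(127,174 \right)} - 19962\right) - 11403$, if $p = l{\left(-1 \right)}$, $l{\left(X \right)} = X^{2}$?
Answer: $- \frac{148381}{4} \approx -37095.0$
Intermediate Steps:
$p = 1$ ($p = \left(-1\right)^{2} = 1$)
$F{\left(E,C \right)} = - \frac{131 C}{4} - \frac{E}{4}$ ($F{\left(E,C \right)} = - \frac{1 E + 131 C}{4} = - \frac{E + 131 C}{4} = - \frac{131 C}{4} - \frac{E}{4}$)
$\left(F{\left(127,174 \right)} - 19962\right) - 11403 = \left(\left(\left(- \frac{131}{4}\right) 174 - \frac{127}{4}\right) - 19962\right) - 11403 = \left(\left(- \frac{11397}{2} - \frac{127}{4}\right) - 19962\right) - 11403 = \left(- \frac{22921}{4} - 19962\right) - 11403 = - \frac{102769}{4} - 11403 = - \frac{148381}{4}$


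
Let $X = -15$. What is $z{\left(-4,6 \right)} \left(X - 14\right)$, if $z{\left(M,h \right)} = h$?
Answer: $-174$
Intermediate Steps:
$z{\left(-4,6 \right)} \left(X - 14\right) = 6 \left(-15 - 14\right) = 6 \left(-29\right) = -174$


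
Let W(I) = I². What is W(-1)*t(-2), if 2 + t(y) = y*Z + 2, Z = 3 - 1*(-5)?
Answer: -16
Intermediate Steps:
Z = 8 (Z = 3 + 5 = 8)
t(y) = 8*y (t(y) = -2 + (y*8 + 2) = -2 + (8*y + 2) = -2 + (2 + 8*y) = 8*y)
W(-1)*t(-2) = (-1)²*(8*(-2)) = 1*(-16) = -16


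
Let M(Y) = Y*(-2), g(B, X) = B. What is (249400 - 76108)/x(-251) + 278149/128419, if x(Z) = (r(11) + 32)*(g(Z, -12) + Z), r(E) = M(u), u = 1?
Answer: -1505421784/161165845 ≈ -9.3408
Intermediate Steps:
M(Y) = -2*Y
r(E) = -2 (r(E) = -2*1 = -2)
x(Z) = 60*Z (x(Z) = (-2 + 32)*(Z + Z) = 30*(2*Z) = 60*Z)
(249400 - 76108)/x(-251) + 278149/128419 = (249400 - 76108)/((60*(-251))) + 278149/128419 = 173292/(-15060) + 278149*(1/128419) = 173292*(-1/15060) + 278149/128419 = -14441/1255 + 278149/128419 = -1505421784/161165845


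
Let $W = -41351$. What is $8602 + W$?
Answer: $-32749$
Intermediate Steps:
$8602 + W = 8602 - 41351 = -32749$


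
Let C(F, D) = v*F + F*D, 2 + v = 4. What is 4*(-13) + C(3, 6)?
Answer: -28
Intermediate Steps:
v = 2 (v = -2 + 4 = 2)
C(F, D) = 2*F + D*F (C(F, D) = 2*F + F*D = 2*F + D*F)
4*(-13) + C(3, 6) = 4*(-13) + 3*(2 + 6) = -52 + 3*8 = -52 + 24 = -28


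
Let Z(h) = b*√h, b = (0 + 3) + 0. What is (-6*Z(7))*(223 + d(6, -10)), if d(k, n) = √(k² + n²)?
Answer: -4014*√7 - 36*√238 ≈ -11175.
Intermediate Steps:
b = 3 (b = 3 + 0 = 3)
Z(h) = 3*√h
(-6*Z(7))*(223 + d(6, -10)) = (-18*√7)*(223 + √(6² + (-10)²)) = (-18*√7)*(223 + √(36 + 100)) = (-18*√7)*(223 + √136) = (-18*√7)*(223 + 2*√34) = -18*√7*(223 + 2*√34)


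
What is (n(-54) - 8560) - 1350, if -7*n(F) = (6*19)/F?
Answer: -624311/63 ≈ -9909.7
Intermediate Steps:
n(F) = -114/(7*F) (n(F) = -6*19/(7*F) = -114/(7*F))
(n(-54) - 8560) - 1350 = (-114/7/(-54) - 8560) - 1350 = (-114/7*(-1/54) - 8560) - 1350 = (19/63 - 8560) - 1350 = -539261/63 - 1350 = -624311/63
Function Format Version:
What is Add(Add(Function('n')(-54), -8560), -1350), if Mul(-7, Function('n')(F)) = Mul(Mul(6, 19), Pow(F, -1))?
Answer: Rational(-624311, 63) ≈ -9909.7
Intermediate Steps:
Function('n')(F) = Mul(Rational(-114, 7), Pow(F, -1)) (Function('n')(F) = Mul(Rational(-1, 7), Mul(Mul(6, 19), Pow(F, -1))) = Mul(Rational(-1, 7), Mul(114, Pow(F, -1))) = Mul(Rational(-114, 7), Pow(F, -1)))
Add(Add(Function('n')(-54), -8560), -1350) = Add(Add(Mul(Rational(-114, 7), Pow(-54, -1)), -8560), -1350) = Add(Add(Mul(Rational(-114, 7), Rational(-1, 54)), -8560), -1350) = Add(Add(Rational(19, 63), -8560), -1350) = Add(Rational(-539261, 63), -1350) = Rational(-624311, 63)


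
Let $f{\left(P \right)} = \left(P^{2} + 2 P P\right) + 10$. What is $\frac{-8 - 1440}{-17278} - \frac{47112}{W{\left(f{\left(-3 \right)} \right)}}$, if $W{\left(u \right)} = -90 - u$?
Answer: $\frac{407092516}{1097153} \approx 371.04$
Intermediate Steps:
$f{\left(P \right)} = 10 + 3 P^{2}$ ($f{\left(P \right)} = \left(P^{2} + 2 P^{2}\right) + 10 = 3 P^{2} + 10 = 10 + 3 P^{2}$)
$\frac{-8 - 1440}{-17278} - \frac{47112}{W{\left(f{\left(-3 \right)} \right)}} = \frac{-8 - 1440}{-17278} - \frac{47112}{-90 - \left(10 + 3 \left(-3\right)^{2}\right)} = \left(-8 - 1440\right) \left(- \frac{1}{17278}\right) - \frac{47112}{-90 - \left(10 + 3 \cdot 9\right)} = \left(-1448\right) \left(- \frac{1}{17278}\right) - \frac{47112}{-90 - \left(10 + 27\right)} = \frac{724}{8639} - \frac{47112}{-90 - 37} = \frac{724}{8639} - \frac{47112}{-127} = \frac{724}{8639} - - \frac{47112}{127} = \frac{724}{8639} + \frac{47112}{127} = \frac{407092516}{1097153}$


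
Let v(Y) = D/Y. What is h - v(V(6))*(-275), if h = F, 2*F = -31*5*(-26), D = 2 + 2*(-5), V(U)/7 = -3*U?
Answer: 128045/63 ≈ 2032.5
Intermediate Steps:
V(U) = -21*U (V(U) = 7*(-3*U) = -21*U)
D = -8 (D = 2 - 10 = -8)
v(Y) = -8/Y
F = 2015 (F = (-31*5*(-26))/2 = (-155*(-26))/2 = (½)*4030 = 2015)
h = 2015
h - v(V(6))*(-275) = 2015 - (-8/((-21*6)))*(-275) = 2015 - (-8/(-126))*(-275) = 2015 - (-8*(-1/126))*(-275) = 2015 - 4*(-275)/63 = 2015 - 1*(-1100/63) = 2015 + 1100/63 = 128045/63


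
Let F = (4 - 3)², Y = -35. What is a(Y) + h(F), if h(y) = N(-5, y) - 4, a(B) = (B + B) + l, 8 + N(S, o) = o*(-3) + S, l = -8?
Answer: -98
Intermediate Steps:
N(S, o) = -8 + S - 3*o (N(S, o) = -8 + (o*(-3) + S) = -8 + (-3*o + S) = -8 + (S - 3*o) = -8 + S - 3*o)
F = 1 (F = 1² = 1)
a(B) = -8 + 2*B (a(B) = (B + B) - 8 = 2*B - 8 = -8 + 2*B)
h(y) = -17 - 3*y (h(y) = (-8 - 5 - 3*y) - 4 = (-13 - 3*y) - 4 = -17 - 3*y)
a(Y) + h(F) = (-8 + 2*(-35)) + (-17 - 3*1) = (-8 - 70) + (-17 - 3) = -78 - 20 = -98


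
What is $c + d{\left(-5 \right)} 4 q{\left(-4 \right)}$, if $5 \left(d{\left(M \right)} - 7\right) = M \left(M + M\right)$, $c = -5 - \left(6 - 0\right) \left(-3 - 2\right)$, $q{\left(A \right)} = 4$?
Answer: $297$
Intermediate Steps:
$c = 25$ ($c = -5 - \left(6 + 0\right) \left(-5\right) = -5 - 6 \left(-5\right) = -5 - -30 = -5 + 30 = 25$)
$d{\left(M \right)} = 7 + \frac{2 M^{2}}{5}$ ($d{\left(M \right)} = 7 + \frac{M \left(M + M\right)}{5} = 7 + \frac{M 2 M}{5} = 7 + \frac{2 M^{2}}{5}$)
$c + d{\left(-5 \right)} 4 q{\left(-4 \right)} = 25 + \left(7 + \frac{2 \left(-5\right)^{2}}{5}\right) 4 \cdot 4 = 25 + \left(7 + \frac{2}{5} \cdot 25\right) 16 = 25 + \left(7 + 10\right) 16 = 25 + 17 \cdot 16 = 25 + 272 = 297$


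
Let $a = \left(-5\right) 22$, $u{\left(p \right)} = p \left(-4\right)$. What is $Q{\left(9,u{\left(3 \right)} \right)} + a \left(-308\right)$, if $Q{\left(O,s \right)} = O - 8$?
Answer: $33881$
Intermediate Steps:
$u{\left(p \right)} = - 4 p$
$Q{\left(O,s \right)} = -8 + O$ ($Q{\left(O,s \right)} = O - 8 = -8 + O$)
$a = -110$
$Q{\left(9,u{\left(3 \right)} \right)} + a \left(-308\right) = \left(-8 + 9\right) - -33880 = 1 + 33880 = 33881$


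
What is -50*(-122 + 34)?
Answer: 4400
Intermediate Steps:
-50*(-122 + 34) = -50*(-88) = 4400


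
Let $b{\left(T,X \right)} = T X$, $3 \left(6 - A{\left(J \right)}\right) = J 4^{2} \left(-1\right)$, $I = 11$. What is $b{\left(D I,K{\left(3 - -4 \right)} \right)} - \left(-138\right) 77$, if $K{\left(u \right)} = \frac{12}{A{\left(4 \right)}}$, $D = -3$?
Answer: $\frac{435072}{41} \approx 10612.0$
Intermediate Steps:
$A{\left(J \right)} = 6 + \frac{16 J}{3}$ ($A{\left(J \right)} = 6 - \frac{J 4^{2} \left(-1\right)}{3} = 6 - \frac{J 16 \left(-1\right)}{3} = 6 - \frac{16 J \left(-1\right)}{3} = 6 - \frac{\left(-16\right) J}{3} = 6 + \frac{16 J}{3}$)
$K{\left(u \right)} = \frac{18}{41}$ ($K{\left(u \right)} = \frac{12}{6 + \frac{16}{3} \cdot 4} = \frac{12}{6 + \frac{64}{3}} = \frac{12}{\frac{82}{3}} = 12 \cdot \frac{3}{82} = \frac{18}{41}$)
$b{\left(D I,K{\left(3 - -4 \right)} \right)} - \left(-138\right) 77 = \left(-3\right) 11 \cdot \frac{18}{41} - \left(-138\right) 77 = \left(-33\right) \frac{18}{41} - -10626 = - \frac{594}{41} + 10626 = \frac{435072}{41}$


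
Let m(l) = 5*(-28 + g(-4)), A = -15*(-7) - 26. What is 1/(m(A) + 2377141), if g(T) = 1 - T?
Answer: 1/2377026 ≈ 4.2069e-7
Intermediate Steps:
A = 79 (A = 105 - 26 = 79)
m(l) = -115 (m(l) = 5*(-28 + (1 - 1*(-4))) = 5*(-28 + (1 + 4)) = 5*(-28 + 5) = 5*(-23) = -115)
1/(m(A) + 2377141) = 1/(-115 + 2377141) = 1/2377026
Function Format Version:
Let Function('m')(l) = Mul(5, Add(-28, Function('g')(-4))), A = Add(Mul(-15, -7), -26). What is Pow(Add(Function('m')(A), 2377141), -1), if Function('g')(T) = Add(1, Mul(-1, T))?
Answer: Rational(1, 2377026) ≈ 4.2069e-7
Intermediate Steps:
A = 79 (A = Add(105, -26) = 79)
Function('m')(l) = -115 (Function('m')(l) = Mul(5, Add(-28, Add(1, Mul(-1, -4)))) = Mul(5, Add(-28, Add(1, 4))) = Mul(5, Add(-28, 5)) = Mul(5, -23) = -115)
Pow(Add(Function('m')(A), 2377141), -1) = Pow(Add(-115, 2377141), -1) = Pow(2377026, -1) = Rational(1, 2377026)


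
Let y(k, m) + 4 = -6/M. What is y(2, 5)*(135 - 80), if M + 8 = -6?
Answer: -1375/7 ≈ -196.43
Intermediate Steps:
M = -14 (M = -8 - 6 = -14)
y(k, m) = -25/7 (y(k, m) = -4 - 6/(-14) = -4 - 6*(-1/14) = -4 + 3/7 = -25/7)
y(2, 5)*(135 - 80) = -25*(135 - 80)/7 = -25/7*55 = -1375/7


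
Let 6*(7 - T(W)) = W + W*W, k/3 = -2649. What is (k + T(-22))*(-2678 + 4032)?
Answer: -10855018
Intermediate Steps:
k = -7947 (k = 3*(-2649) = -7947)
T(W) = 7 - W/6 - W**2/6 (T(W) = 7 - (W + W*W)/6 = 7 - (W + W**2)/6 = 7 + (-W/6 - W**2/6) = 7 - W/6 - W**2/6)
(k + T(-22))*(-2678 + 4032) = (-7947 + (7 - 1/6*(-22) - 1/6*(-22)**2))*(-2678 + 4032) = (-7947 + (7 + 11/3 - 1/6*484))*1354 = (-7947 + (7 + 11/3 - 242/3))*1354 = (-7947 - 70)*1354 = -8017*1354 = -10855018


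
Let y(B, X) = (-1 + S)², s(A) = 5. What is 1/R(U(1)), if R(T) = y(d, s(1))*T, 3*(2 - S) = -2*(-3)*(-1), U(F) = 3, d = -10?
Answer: 1/27 ≈ 0.037037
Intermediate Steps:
S = 4 (S = 2 - (-2*(-3))*(-1)/3 = 2 - 2*(-1) = 2 - ⅓*(-6) = 2 + 2 = 4)
y(B, X) = 9 (y(B, X) = (-1 + 4)² = 3² = 9)
R(T) = 9*T
1/R(U(1)) = 1/(9*3) = 1/27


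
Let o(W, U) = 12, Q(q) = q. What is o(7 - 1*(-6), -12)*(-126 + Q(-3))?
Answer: -1548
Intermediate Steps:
o(7 - 1*(-6), -12)*(-126 + Q(-3)) = 12*(-126 - 3) = 12*(-129) = -1548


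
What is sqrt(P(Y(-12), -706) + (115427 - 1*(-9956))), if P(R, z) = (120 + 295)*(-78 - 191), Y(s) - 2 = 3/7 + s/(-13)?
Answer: 2*sqrt(3437) ≈ 117.25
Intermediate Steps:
Y(s) = 17/7 - s/13 (Y(s) = 2 + (3/7 + s/(-13)) = 2 + (3*(1/7) + s*(-1/13)) = 2 + (3/7 - s/13) = 17/7 - s/13)
P(R, z) = -111635 (P(R, z) = 415*(-269) = -111635)
sqrt(P(Y(-12), -706) + (115427 - 1*(-9956))) = sqrt(-111635 + (115427 - 1*(-9956))) = sqrt(-111635 + (115427 + 9956)) = sqrt(-111635 + 125383) = sqrt(13748) = 2*sqrt(3437)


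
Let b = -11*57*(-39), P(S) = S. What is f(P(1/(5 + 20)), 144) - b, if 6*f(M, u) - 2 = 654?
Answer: -73031/3 ≈ -24344.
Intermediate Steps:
f(M, u) = 328/3 (f(M, u) = ⅓ + (⅙)*654 = ⅓ + 109 = 328/3)
b = 24453 (b = -627*(-39) = 24453)
f(P(1/(5 + 20)), 144) - b = 328/3 - 1*24453 = 328/3 - 24453 = -73031/3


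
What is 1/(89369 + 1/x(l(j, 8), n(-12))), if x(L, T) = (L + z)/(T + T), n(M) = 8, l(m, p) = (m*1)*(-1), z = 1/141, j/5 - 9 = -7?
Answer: 1409/125918665 ≈ 1.1190e-5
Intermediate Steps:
j = 10 (j = 45 + 5*(-7) = 45 - 35 = 10)
z = 1/141 ≈ 0.0070922
l(m, p) = -m (l(m, p) = m*(-1) = -m)
x(L, T) = (1/141 + L)/(2*T) (x(L, T) = (L + 1/141)/(T + T) = (1/141 + L)/((2*T)) = (1/141 + L)*(1/(2*T)) = (1/141 + L)/(2*T))
1/(89369 + 1/x(l(j, 8), n(-12))) = 1/(89369 + 1/((1/282)*(1 + 141*(-1*10))/8)) = 1/(89369 + 1/((1/282)*(⅛)*(1 + 141*(-10)))) = 1/(89369 + 1/((1/282)*(⅛)*(1 - 1410))) = 1/(89369 + 1/((1/282)*(⅛)*(-1409))) = 1/(89369 + 1/(-1409/2256)) = 1/(89369 - 2256/1409) = 1/(125918665/1409) = 1409/125918665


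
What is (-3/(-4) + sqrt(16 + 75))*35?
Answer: 105/4 + 35*sqrt(91) ≈ 360.13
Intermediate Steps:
(-3/(-4) + sqrt(16 + 75))*35 = (-3*(-1/4) + sqrt(91))*35 = (3/4 + sqrt(91))*35 = 105/4 + 35*sqrt(91)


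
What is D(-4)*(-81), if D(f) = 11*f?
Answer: 3564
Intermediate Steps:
D(-4)*(-81) = (11*(-4))*(-81) = -44*(-81) = 3564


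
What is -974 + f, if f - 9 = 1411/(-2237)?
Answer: -2160116/2237 ≈ -965.63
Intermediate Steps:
f = 18722/2237 (f = 9 + 1411/(-2237) = 9 + 1411*(-1/2237) = 9 - 1411/2237 = 18722/2237 ≈ 8.3692)
-974 + f = -974 + 18722/2237 = -2160116/2237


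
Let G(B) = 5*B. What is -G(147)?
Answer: -735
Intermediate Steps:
-G(147) = -5*147 = -1*735 = -735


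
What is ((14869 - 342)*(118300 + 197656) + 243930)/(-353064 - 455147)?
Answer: -4590136742/808211 ≈ -5679.4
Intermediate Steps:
((14869 - 342)*(118300 + 197656) + 243930)/(-353064 - 455147) = (14527*315956 + 243930)/(-808211) = (4589892812 + 243930)*(-1/808211) = 4590136742*(-1/808211) = -4590136742/808211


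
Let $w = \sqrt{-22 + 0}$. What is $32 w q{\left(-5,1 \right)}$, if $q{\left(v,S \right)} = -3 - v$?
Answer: $64 i \sqrt{22} \approx 300.19 i$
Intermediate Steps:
$w = i \sqrt{22}$ ($w = \sqrt{-22} = i \sqrt{22} \approx 4.6904 i$)
$32 w q{\left(-5,1 \right)} = 32 i \sqrt{22} \left(-3 - -5\right) = 32 i \sqrt{22} \left(-3 + 5\right) = 32 i \sqrt{22} \cdot 2 = 64 i \sqrt{22}$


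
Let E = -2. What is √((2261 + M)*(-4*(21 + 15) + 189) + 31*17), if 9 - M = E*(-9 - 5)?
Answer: √101417 ≈ 318.46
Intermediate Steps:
M = -19 (M = 9 - (-2)*(-9 - 5) = 9 - (-2)*(-14) = 9 - 1*28 = 9 - 28 = -19)
√((2261 + M)*(-4*(21 + 15) + 189) + 31*17) = √((2261 - 19)*(-4*(21 + 15) + 189) + 31*17) = √(2242*(-4*36 + 189) + 527) = √(2242*(-144 + 189) + 527) = √(2242*45 + 527) = √(100890 + 527) = √101417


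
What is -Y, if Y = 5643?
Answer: -5643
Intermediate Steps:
-Y = -1*5643 = -5643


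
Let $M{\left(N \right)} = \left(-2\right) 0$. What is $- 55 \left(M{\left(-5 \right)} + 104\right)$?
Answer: $-5720$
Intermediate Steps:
$M{\left(N \right)} = 0$
$- 55 \left(M{\left(-5 \right)} + 104\right) = - 55 \left(0 + 104\right) = \left(-55\right) 104 = -5720$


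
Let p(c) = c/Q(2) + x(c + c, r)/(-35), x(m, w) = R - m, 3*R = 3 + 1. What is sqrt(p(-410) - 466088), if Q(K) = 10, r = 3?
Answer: I*sqrt(104884305)/15 ≈ 682.75*I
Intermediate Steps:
R = 4/3 (R = (3 + 1)/3 = (1/3)*4 = 4/3 ≈ 1.3333)
x(m, w) = 4/3 - m
p(c) = -4/105 + 11*c/70 (p(c) = c/10 + (4/3 - (c + c))/(-35) = c*(1/10) + (4/3 - 2*c)*(-1/35) = c/10 + (4/3 - 2*c)*(-1/35) = c/10 + (-4/105 + 2*c/35) = -4/105 + 11*c/70)
sqrt(p(-410) - 466088) = sqrt((-4/105 + (11/70)*(-410)) - 466088) = sqrt((-4/105 - 451/7) - 466088) = sqrt(-967/15 - 466088) = sqrt(-6992287/15) = I*sqrt(104884305)/15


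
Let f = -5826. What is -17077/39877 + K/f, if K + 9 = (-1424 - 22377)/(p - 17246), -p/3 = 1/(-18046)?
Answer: -30869028318673859/72303994211066826 ≈ -0.42693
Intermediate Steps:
p = 3/18046 (p = -3/(-18046) = -3*(-1/18046) = 3/18046 ≈ 0.00016624)
K = -2371478971/311221313 (K = -9 + (-1424 - 22377)/(3/18046 - 17246) = -9 - 23801/(-311221313/18046) = -9 - 23801*(-18046/311221313) = -9 + 429512846/311221313 = -2371478971/311221313 ≈ -7.6199)
-17077/39877 + K/f = -17077/39877 - 2371478971/311221313/(-5826) = -17077*1/39877 - 2371478971/311221313*(-1/5826) = -17077/39877 + 2371478971/1813175369538 = -30869028318673859/72303994211066826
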